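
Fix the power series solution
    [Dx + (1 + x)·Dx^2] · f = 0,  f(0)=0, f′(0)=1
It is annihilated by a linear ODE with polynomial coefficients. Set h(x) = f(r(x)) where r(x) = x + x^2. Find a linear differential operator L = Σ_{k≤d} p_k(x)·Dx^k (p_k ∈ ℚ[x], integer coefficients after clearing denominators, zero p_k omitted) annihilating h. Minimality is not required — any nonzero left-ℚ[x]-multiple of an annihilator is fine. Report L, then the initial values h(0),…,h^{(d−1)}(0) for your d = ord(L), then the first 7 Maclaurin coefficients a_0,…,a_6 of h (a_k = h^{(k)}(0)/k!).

L = (-1 + 2·x + 2·x^2)·Dx + (1 + 3·x + 3·x^2 + 2·x^3)·Dx^2  (order 2).
h: a_k = 0, 1, 1/2, -2/3, 1/4, 1/5, -1/3, …
ICs: h(0) = 0, h′(0) = 1.

f: a_k = 0, 1, -1/2, 1/3, -1/4, 1/5, -1/6, …
Substitute x→r, Dx→(1/r')Dx; clear ⇒ L₀.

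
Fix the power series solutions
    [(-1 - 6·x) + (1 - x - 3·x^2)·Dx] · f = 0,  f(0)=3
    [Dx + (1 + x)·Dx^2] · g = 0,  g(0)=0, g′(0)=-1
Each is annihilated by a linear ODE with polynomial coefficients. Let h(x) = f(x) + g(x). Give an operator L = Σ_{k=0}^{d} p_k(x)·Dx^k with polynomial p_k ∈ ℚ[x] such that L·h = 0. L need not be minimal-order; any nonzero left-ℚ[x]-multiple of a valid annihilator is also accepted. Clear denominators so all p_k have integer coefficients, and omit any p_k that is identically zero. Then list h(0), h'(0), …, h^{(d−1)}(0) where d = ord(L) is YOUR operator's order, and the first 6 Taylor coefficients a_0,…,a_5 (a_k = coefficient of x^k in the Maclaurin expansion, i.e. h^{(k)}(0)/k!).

L = (58 + 350·x + 636·x^2 + 756·x^3 + 324·x^4)·Dx + (40 + 364·x + 976·x^2 + 1632·x^3 + 1530·x^4 + 540·x^5)·Dx^2 + (-9 - 31·x - 27·x^2 + 115·x^3 + 345·x^4 + 333·x^5 + 108·x^6)·Dx^3  (order 3).
h: a_k = 3, 2, 25/2, 62/3, 229/4, 599/5, …
ICs: h(0) = 3, h′(0) = 2, h′′(0) = 25.

f: a_k = 3, 3, 12, 21, 57, 120, …
g: a_k = 0, -1, 1/2, -1/3, 1/4, -1/5, …
Weyl lclm of L_f,L_g ⇒ L₀ (ord ≤ 3).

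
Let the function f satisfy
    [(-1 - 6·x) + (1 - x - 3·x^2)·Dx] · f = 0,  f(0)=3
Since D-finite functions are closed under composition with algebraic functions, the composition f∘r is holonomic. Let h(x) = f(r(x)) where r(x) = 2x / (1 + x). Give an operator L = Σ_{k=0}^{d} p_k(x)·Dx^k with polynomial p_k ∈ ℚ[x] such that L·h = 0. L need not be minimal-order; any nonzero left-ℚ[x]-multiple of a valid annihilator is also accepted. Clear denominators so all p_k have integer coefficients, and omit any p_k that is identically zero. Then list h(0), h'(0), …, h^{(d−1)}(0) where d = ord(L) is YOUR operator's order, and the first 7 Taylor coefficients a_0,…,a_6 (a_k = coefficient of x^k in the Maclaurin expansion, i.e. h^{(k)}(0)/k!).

L = (2 + 26·x) + (-1 - x + 13·x^2 + 13·x^3)·Dx  (order 1).
h: a_k = 3, 6, 42, 78, 546, 1014, 7098, …
ICs: h(0) = 3.

f: a_k = 3, 3, 12, 21, 57, 120, 291, …
Change of var in L_f (x↦r) gives L₀.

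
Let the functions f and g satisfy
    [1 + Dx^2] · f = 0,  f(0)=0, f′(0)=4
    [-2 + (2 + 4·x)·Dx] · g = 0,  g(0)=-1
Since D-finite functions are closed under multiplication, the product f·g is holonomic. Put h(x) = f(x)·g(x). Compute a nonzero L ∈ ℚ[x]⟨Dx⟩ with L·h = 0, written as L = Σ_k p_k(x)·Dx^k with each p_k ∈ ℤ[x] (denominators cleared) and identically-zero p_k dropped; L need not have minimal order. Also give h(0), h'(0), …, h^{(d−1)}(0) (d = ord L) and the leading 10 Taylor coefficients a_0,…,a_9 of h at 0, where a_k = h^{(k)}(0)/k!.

f: a_k = 0, 4, 0, -2/3, 0, 1/30, 0, -1/1260, 0, 1/90720, …
g: a_k = -1, -1, 1/2, -1/2, 5/8, -7/8, 21/16, -33/16, 429/128, -715/128, …
h₀=f·g: eliminate ⇒ L₀, order ≤ 2·1.
L = (4 + 4·x + 4·x^2) + (-2 - 4·x)·Dx + (1 + 4·x + 4·x^2)·Dx^2  (order 2).
h: a_k = 0, -4, -4, 8/3, -4/3, 32/15, -16/5, 1528/315, -484/63, 35584/2835, …
ICs: h(0) = 0, h′(0) = -4.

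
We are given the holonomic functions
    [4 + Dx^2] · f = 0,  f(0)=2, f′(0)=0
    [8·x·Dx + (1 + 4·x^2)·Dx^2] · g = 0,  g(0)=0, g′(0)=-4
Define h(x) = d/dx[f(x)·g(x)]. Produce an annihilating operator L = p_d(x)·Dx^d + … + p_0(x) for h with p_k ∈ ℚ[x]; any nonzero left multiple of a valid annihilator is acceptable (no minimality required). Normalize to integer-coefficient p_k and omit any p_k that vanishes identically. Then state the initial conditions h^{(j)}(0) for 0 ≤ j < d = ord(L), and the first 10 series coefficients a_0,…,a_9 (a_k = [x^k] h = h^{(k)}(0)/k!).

L = (880 + 9408·x^2 + 59008·x^4 + 49152·x^6 + 24576·x^8 + 16384·x^10 + 32768·x^12) + (544·x + 9088·x^3 + 35840·x^5 + 40960·x^7 + 40960·x^9 + 32768·x^11)·Dx + (240 + 2720·x^2 + 17088·x^4 + 18944·x^6 + 16384·x^8 + 16384·x^10 + 16384·x^12)·Dx^2 + (136·x + 2272·x^3 + 8960·x^5 + 10240·x^7 + 10240·x^9 + 8192·x^11)·Dx^3 + (5 + 92·x^2 + 584·x^4 + 1664·x^6 + 2560·x^8 + 3072·x^10 + 2048·x^12)·Dx^4  (order 4).
h: a_k = -8, 0, 80, 0, -784/3, 0, 41632/45, 0, -370352/105, 0, …
ICs: h(0) = -8, h′(0) = 0, h′′(0) = 160, h′′′(0) = 0.

f: a_k = 2, 0, -4, 0, 4/3, 0, -8/45, 0, 4/315, 0, …
g: a_k = 0, -4, 0, 16/3, 0, -64/5, 0, 256/7, 0, -1024/9, …
Product ⇒ symmetric product L₀, ord ≤ 4.
h=h₀': d/dx-closure on L₀ ⇒ L.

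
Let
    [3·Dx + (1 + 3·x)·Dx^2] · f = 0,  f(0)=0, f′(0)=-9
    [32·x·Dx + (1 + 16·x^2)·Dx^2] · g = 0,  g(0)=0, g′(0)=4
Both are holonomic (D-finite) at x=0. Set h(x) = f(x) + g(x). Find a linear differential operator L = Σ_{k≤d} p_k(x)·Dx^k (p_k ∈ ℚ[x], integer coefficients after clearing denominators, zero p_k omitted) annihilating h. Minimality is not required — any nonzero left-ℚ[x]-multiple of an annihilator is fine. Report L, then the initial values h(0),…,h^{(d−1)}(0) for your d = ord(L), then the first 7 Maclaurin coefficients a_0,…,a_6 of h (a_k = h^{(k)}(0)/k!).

L = (-96 - 864·x + 4608·x^2 + 4608·x^3)·Dx + (-50 - 192·x + 672·x^2 + 9216·x^3 + 9216·x^4)·Dx^2 + (-3 + 23·x + 96·x^2 + 512·x^3 + 2304·x^4 + 2304·x^5)·Dx^3  (order 3).
h: a_k = 0, -5, 27/2, -145/3, 243/4, 59, 729/2, …
ICs: h(0) = 0, h′(0) = -5, h′′(0) = 27.

f: a_k = 0, -9, 27/2, -27, 243/4, -729/5, 729/2, …
g: a_k = 0, 4, 0, -64/3, 0, 1024/5, 0, …
f+g: L₀ = lclm(L_f,L_g), ord ≤ 2+2.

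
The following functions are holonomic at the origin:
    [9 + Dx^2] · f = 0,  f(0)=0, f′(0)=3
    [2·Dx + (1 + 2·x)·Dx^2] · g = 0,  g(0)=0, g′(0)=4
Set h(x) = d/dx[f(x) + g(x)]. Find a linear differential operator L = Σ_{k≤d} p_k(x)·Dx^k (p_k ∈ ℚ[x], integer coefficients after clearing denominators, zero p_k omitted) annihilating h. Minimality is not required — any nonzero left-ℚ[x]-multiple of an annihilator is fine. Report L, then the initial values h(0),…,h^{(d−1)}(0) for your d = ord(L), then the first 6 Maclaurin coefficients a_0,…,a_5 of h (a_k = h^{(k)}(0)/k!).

L = (594 + 648·x + 648·x^2) + (153 + 630·x + 972·x^2 + 648·x^3)·Dx + (66 + 72·x + 72·x^2)·Dx^2 + (17 + 70·x + 108·x^2 + 72·x^3)·Dx^3  (order 3).
h: a_k = 7, -8, 5/2, -32, 593/8, -128, …
ICs: h(0) = 7, h′(0) = -8, h′′(0) = 5.

f: a_k = 0, 3, 0, -9/2, 0, 81/40, …
g: a_k = 0, 4, -4, 16/3, -8, 64/5, …
Sum ⇒ L₀ = lclm(L_f,L_g) in ℚ(x)⟨Dx⟩.
h=h₀': d/dx-closure on L₀ ⇒ L.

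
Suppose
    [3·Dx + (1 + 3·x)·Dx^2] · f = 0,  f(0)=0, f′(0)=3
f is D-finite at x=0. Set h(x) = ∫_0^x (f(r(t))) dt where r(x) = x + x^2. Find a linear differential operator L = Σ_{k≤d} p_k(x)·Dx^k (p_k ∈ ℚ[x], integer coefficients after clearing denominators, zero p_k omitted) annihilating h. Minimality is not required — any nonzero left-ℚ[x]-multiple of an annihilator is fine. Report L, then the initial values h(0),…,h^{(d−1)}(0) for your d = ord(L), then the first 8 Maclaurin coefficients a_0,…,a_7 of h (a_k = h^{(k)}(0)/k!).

f: a_k = 0, 3, -9/2, 9, -81/4, 243/5, -243/2, 2187/7, …
f∘r: x↦r, Dx↦Dx/r' in L_f ⇒ L₀.
h=∫h₀ ⇒ L = L₀·Dx.
L = (1 + 6·x + 6·x^2)·Dx^2 + (1 + 5·x + 9·x^2 + 6·x^3)·Dx^3  (order 3).
h: a_k = 0, 0, 3/2, -1/2, 0, 9/20, -9/10, 9/7, …
ICs: h(0) = 0, h′(0) = 0, h′′(0) = 3.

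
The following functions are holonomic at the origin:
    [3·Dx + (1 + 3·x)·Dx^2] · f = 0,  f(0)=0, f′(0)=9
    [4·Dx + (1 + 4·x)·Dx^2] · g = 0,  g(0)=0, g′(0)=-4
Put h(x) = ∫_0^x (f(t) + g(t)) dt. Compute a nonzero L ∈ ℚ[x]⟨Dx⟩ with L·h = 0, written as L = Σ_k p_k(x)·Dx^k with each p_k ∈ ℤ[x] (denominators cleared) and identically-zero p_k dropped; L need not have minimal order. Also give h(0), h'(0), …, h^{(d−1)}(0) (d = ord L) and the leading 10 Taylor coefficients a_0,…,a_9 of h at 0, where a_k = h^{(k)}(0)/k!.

L = 24·Dx^2 + (14 + 48·x)·Dx^3 + (1 + 7·x + 12·x^2)·Dx^4  (order 4).
h: a_k = 0, 0, 5/2, -11/6, 17/12, 13/20, -59/6, 1909/42, -9823/56, 45853/72, …
ICs: h(0) = 0, h′(0) = 0, h′′(0) = 5, h′′′(0) = -11.

f: a_k = 0, 9, -27/2, 27, -243/4, 729/5, -729/2, 6561/7, -19683/8, 6561, …
g: a_k = 0, -4, 8, -64/3, 64, -1024/5, 2048/3, -16384/7, 8192, -262144/9, …
f+g: L₀ = lclm(L_f,L_g), ord ≤ 2+2.
∫: right-multiply L₀ by Dx.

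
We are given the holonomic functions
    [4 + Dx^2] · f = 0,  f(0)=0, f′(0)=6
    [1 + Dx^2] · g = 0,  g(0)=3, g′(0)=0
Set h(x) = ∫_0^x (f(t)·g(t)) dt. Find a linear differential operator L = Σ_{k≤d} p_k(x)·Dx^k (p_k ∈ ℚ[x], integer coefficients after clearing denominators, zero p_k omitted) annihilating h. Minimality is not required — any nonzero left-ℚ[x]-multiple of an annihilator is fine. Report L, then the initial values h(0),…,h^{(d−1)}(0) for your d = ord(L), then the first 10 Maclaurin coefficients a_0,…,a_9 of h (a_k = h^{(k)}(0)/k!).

f: a_k = 0, 6, 0, -4, 0, 4/5, 0, -8/105, 0, 4/945, …
g: a_k = 3, 0, -3/2, 0, 1/8, 0, -1/240, 0, 1/13440, 0, …
f·g: L₀ = L_f ⊗_s L_g, ord ≤ 2·2.
∫: right-multiply L₀ by Dx.
L = 9·Dx + 10·Dx^3 + Dx^5  (order 5).
h: a_k = 0, 0, 9, 0, -21/4, 0, 61/40, 0, -547/2240, 0, …
ICs: h(0) = 0, h′(0) = 0, h′′(0) = 18, h′′′(0) = 0, h′′′′(0) = -126.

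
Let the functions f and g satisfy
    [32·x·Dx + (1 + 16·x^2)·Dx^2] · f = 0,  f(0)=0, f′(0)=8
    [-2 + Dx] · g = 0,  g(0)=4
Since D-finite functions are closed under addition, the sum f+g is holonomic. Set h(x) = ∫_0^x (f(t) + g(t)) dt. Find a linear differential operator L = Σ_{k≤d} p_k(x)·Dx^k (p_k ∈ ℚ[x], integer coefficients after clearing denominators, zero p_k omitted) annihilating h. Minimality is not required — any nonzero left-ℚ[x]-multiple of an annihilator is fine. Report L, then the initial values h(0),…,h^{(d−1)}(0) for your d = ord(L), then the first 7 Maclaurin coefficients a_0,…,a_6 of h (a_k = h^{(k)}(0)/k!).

f: a_k = 0, 8, 0, -128/3, 0, 2048/5, 0, …
g: a_k = 4, 8, 8, 16/3, 8/3, 16/15, 16/45, …
h₀=f+g: left-lcm gives L₀, ord ≤ 3.
h=∫₀ˣh₀: take L = L₀·Dx.
L = (32 - 64·x - 1536·x^2 - 1024·x^3)·Dx^2 + (-18 + 704·x^2 - 512·x^4)·Dx^3 + (1 + 16·x + 32·x^2 + 256·x^3 + 256·x^4)·Dx^4  (order 4).
h: a_k = 0, 4, 8, 8/3, -28/3, 8/15, 616/9, …
ICs: h(0) = 0, h′(0) = 4, h′′(0) = 16, h′′′(0) = 16.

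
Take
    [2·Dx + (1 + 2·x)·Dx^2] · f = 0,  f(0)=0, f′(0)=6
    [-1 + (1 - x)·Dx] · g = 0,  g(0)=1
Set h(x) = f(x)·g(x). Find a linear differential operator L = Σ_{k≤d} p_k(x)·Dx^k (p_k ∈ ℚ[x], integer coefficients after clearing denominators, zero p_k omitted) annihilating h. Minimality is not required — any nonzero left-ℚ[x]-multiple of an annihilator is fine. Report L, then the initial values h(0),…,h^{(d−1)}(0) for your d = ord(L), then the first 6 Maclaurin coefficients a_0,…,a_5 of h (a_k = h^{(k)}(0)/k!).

L = 2 + 6·x·Dx + (-1 - x + 2·x^2)·Dx^2  (order 2).
h: a_k = 0, 6, 0, 8, -4, 76/5, …
ICs: h(0) = 0, h′(0) = 6.

f: a_k = 0, 6, -6, 8, -12, 96/5, …
g: a_k = 1, 1, 1, 1, 1, 1, …
f·g: L₀ = L_f ⊗_s L_g, ord ≤ 2·1.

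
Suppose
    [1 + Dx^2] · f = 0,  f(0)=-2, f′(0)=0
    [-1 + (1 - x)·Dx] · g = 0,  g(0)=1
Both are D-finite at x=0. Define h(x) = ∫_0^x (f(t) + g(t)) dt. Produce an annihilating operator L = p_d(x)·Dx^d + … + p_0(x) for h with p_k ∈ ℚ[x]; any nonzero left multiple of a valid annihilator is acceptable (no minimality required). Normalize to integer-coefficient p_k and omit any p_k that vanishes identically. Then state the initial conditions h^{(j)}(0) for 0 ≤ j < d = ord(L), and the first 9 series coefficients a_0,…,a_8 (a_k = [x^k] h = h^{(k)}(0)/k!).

L = (-7 + 2·x - x^2)·Dx + (3 - 5·x + 3·x^2 - x^3)·Dx^2 + (-7 + 2·x - x^2)·Dx^3 + (3 - 5·x + 3·x^2 - x^3)·Dx^4  (order 4).
h: a_k = 0, -1, 1/2, 2/3, 1/4, 11/60, 1/6, 361/2520, 1/8, …
ICs: h(0) = 0, h′(0) = -1, h′′(0) = 1, h′′′(0) = 4.

f: a_k = -2, 0, 1, 0, -1/12, 0, 1/360, 0, -1/20160, …
g: a_k = 1, 1, 1, 1, 1, 1, 1, 1, 1, …
h₀=f+g: left-lcm gives L₀, ord ≤ 3.
∫: right-multiply L₀ by Dx.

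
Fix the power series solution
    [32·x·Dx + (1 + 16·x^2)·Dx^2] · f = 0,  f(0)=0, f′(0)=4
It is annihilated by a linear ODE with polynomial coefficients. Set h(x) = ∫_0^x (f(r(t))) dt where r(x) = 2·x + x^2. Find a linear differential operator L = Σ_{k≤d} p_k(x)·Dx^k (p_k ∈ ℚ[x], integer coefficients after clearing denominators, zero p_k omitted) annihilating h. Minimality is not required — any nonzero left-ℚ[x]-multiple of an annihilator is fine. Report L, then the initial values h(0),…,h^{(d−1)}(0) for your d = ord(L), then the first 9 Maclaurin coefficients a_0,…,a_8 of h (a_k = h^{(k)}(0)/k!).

f: a_k = 0, 4, 0, -64/3, 0, 1024/5, 0, -16384/7, 0, …
f∘r: x↦r, Dx↦Dx/r' in L_f ⇒ L₀.
∫: right-multiply L₀ by Dx.
L = (-1 + 128·x + 256·x^2 + 192·x^3 + 48·x^4)·Dx^2 + (1 + x + 64·x^2 + 128·x^3 + 80·x^4 + 16·x^5)·Dx^3  (order 3).
h: a_k = 0, 0, 4, 4/3, -128/3, -256/5, 16064/15, 49088/21, -247808/7, …
ICs: h(0) = 0, h′(0) = 0, h′′(0) = 8.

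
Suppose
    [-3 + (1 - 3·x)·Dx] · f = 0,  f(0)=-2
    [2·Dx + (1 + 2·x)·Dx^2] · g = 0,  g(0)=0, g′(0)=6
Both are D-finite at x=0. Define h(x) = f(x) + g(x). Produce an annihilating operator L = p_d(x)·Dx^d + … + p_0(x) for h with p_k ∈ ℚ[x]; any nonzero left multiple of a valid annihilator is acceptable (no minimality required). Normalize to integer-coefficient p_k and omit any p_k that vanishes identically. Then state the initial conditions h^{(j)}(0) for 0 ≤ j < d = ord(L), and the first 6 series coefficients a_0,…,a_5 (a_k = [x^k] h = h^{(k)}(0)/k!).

L = (78 + 36·x)·Dx + (23 + 132·x + 72·x^2)·Dx^2 + (-4 + x + 27·x^2 + 18·x^3)·Dx^3  (order 3).
h: a_k = -2, 0, -24, -46, -174, -2334/5, …
ICs: h(0) = -2, h′(0) = 0, h′′(0) = -48.

f: a_k = -2, -6, -18, -54, -162, -486, …
g: a_k = 0, 6, -6, 8, -12, 96/5, …
h₀=f+g: left-lcm gives L₀, ord ≤ 3.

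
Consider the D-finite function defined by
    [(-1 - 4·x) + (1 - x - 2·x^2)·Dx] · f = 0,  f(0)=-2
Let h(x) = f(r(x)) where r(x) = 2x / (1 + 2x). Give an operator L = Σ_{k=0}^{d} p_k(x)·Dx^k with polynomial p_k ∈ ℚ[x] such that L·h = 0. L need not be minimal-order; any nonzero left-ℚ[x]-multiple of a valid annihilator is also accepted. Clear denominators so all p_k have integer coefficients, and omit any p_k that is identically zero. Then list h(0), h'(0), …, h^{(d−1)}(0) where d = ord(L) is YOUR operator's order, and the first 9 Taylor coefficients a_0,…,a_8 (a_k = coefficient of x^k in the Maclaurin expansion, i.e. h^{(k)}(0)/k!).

L = (2 + 20·x) + (-1 - 4·x + 4·x^2 + 16·x^3)·Dx  (order 1).
h: a_k = -2, -4, -16, 0, -128, 256, -1536, 5120, -22528, …
ICs: h(0) = -2.

f: a_k = -2, -2, -6, -10, -22, -42, -86, -170, -342, …
h₀=f(r): pull back L_f along r ⇒ L₀.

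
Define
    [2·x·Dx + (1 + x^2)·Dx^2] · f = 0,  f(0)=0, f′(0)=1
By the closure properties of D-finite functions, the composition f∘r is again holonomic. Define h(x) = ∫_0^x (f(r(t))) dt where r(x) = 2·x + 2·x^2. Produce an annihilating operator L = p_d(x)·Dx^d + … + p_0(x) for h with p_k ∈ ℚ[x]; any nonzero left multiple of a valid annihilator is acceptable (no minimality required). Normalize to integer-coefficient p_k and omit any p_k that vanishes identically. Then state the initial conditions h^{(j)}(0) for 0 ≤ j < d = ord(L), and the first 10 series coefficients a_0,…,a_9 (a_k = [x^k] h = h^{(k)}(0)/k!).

L = (-2 + 8·x + 32·x^2 + 48·x^3 + 24·x^4)·Dx^2 + (1 + 2·x + 4·x^2 + 16·x^3 + 20·x^4 + 8·x^5)·Dx^3  (order 3).
h: a_k = 0, 0, 1, 2/3, -2/3, -8/5, -4/15, 88/21, 40/7, -64/9, …
ICs: h(0) = 0, h′(0) = 0, h′′(0) = 2.

f: a_k = 0, 1, 0, -1/3, 0, 1/5, 0, -1/7, 0, 1/9, …
L₀ from L_f via x↦r, Dx↦r'^{-1}Dx.
Integrate: L := L₀·Dx.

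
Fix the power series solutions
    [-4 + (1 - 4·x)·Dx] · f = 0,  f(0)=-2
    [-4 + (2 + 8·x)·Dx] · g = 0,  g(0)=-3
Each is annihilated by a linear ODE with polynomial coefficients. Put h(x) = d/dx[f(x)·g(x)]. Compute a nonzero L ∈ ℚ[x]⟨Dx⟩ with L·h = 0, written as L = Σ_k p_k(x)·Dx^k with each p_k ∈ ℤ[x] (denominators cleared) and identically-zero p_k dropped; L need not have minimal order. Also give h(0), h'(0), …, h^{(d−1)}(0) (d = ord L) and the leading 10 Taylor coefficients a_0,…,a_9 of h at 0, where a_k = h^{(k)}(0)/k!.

f: a_k = -2, -8, -32, -128, -512, -2048, -8192, -32768, -131072, -524288, …
g: a_k = -3, -6, 6, -12, 30, -84, 252, -792, 2574, -8580, …
h₀=f·g: eliminate ⇒ L₀, order ≤ 1·1.
Derive L from L₀ (diff closure).
L = (22 + 144·x + 96·x^2) + (-3 - 4·x + 48·x^2 + 64·x^3)·Dx  (order 1).
h: a_k = 36, 264, 1656, 8592, 43800, 207216, 978096, 4430112, 20089944, 88705200, …
ICs: h(0) = 36.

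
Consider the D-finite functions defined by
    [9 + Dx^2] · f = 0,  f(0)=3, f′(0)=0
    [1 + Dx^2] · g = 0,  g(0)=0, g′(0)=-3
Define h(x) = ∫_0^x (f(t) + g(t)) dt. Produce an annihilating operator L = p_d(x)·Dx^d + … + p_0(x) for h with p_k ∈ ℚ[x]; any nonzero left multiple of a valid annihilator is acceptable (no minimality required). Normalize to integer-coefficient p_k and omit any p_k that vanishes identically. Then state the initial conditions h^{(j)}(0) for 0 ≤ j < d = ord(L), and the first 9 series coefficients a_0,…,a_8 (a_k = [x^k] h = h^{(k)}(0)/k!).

L = 9·Dx + 10·Dx^3 + Dx^5  (order 5).
h: a_k = 0, 3, -3/2, -9/2, 1/8, 81/40, -1/240, -243/560, 1/13440, …
ICs: h(0) = 0, h′(0) = 3, h′′(0) = -3, h′′′(0) = -27, h′′′′(0) = 3.

f: a_k = 3, 0, -27/2, 0, 81/8, 0, -243/80, 0, 2187/4480, …
g: a_k = 0, -3, 0, 1/2, 0, -1/40, 0, 1/1680, 0, …
Weyl lclm of L_f,L_g ⇒ L₀ (ord ≤ 4).
h=∫₀ˣh₀: take L = L₀·Dx.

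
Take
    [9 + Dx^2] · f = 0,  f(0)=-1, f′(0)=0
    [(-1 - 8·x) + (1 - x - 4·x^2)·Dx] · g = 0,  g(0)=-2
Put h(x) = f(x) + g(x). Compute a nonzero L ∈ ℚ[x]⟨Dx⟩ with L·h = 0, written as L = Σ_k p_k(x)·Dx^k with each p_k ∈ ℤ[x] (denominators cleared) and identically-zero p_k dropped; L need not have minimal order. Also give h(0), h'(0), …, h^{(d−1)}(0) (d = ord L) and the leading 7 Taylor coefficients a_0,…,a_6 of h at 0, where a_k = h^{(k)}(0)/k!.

f: a_k = -1, 0, 9/2, 0, -27/8, 0, 81/80, …
g: a_k = -2, -2, -10, -18, -58, -130, -362, …
f+g: L₀ = lclm(L_f,L_g), ord ≤ 2+1.
L = (-567 - 4806·x - 3321·x^2 - 9936·x^3 - 6480·x^4 - 10368·x^5) + (171 - 117·x - 441·x^2 + 135·x^3 - 540·x^4 - 3888·x^5 - 5184·x^6)·Dx + (-63 - 534·x - 369·x^2 - 1104·x^3 - 720·x^4 - 1152·x^5)·Dx^2 + (19 - 13·x - 49·x^2 + 15·x^3 - 60·x^4 - 432·x^5 - 576·x^6)·Dx^3  (order 3).
h: a_k = -3, -2, -11/2, -18, -491/8, -130, -28879/80, …
ICs: h(0) = -3, h′(0) = -2, h′′(0) = -11.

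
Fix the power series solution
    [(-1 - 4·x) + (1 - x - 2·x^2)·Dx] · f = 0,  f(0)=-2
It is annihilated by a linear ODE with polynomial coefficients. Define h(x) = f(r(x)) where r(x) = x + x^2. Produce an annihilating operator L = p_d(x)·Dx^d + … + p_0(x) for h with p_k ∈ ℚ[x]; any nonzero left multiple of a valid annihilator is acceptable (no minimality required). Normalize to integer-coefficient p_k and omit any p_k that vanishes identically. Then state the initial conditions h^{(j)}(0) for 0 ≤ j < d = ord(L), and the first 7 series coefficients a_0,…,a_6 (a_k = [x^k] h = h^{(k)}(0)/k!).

f: a_k = -2, -2, -6, -10, -22, -42, -86, …
Change of var in L_f (x↦r) gives L₀.
L = (1 + 6·x + 12·x^2 + 8·x^3) + (-1 + x + 3·x^2 + 4·x^3 + 2·x^4)·Dx  (order 1).
h: a_k = -2, -2, -8, -22, -58, -160, -438, …
ICs: h(0) = -2.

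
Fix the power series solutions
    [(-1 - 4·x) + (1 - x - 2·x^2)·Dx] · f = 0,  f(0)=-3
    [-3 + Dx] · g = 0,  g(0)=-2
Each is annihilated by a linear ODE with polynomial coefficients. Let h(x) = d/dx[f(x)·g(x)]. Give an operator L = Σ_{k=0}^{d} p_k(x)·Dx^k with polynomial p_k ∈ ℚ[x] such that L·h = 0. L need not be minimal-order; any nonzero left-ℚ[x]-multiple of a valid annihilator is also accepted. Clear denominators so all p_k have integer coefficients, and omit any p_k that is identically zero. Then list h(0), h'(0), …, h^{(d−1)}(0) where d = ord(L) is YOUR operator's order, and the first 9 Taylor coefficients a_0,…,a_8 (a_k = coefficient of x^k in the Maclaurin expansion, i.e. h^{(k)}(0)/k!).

f: a_k = -3, -3, -9, -15, -33, -63, -129, -255, -513, …
g: a_k = -2, -6, -9, -9, -27/4, -81/20, -81/40, -243/280, -729/2240, …
Product ⇒ symmetric product L₀, ord ≤ 1.
h=h₀': d/dx-closure on L₀ ⇒ L.
L = (21 + 12·x - 39·x^2 - 12·x^3 + 36·x^4) + (-4 + 3·x + 15·x^2 - 4·x^3 - 12·x^4)·Dx  (order 1).
h: a_k = 24, 126, 414, 1137, 2862, 137637/20, 321213/20, 10280043/280, 6608439/80, …
ICs: h(0) = 24.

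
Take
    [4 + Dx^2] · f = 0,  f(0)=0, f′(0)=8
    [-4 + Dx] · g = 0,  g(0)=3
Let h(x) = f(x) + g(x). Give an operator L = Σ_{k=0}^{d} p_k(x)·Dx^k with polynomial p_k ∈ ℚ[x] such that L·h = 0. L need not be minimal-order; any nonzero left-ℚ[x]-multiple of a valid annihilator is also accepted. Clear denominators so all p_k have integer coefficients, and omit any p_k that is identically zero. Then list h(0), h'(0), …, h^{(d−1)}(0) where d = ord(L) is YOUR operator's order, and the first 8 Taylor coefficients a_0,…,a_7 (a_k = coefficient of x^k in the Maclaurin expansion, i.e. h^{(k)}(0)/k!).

L = -16 + 4·Dx - 4·Dx^2 + Dx^3  (order 3).
h: a_k = 3, 20, 24, 80/3, 32, 80/3, 256/15, 608/63, …
ICs: h(0) = 3, h′(0) = 20, h′′(0) = 48.

f: a_k = 0, 8, 0, -16/3, 0, 16/15, 0, -32/315, …
g: a_k = 3, 12, 24, 32, 32, 128/5, 256/15, 1024/105, …
Weyl lclm of L_f,L_g ⇒ L₀ (ord ≤ 3).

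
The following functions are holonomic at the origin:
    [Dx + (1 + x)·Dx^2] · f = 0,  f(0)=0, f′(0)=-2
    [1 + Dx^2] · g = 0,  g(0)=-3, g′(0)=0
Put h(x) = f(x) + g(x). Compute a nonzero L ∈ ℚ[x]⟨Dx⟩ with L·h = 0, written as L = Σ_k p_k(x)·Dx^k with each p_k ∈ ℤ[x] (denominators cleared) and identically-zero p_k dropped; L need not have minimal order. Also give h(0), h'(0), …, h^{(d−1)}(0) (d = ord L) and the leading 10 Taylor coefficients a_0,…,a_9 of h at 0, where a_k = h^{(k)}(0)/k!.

L = (7 + 2·x + x^2)·Dx + (3 + 5·x + 3·x^2 + x^3)·Dx^2 + (7 + 2·x + x^2)·Dx^3 + (3 + 5·x + 3·x^2 + x^3)·Dx^4  (order 4).
h: a_k = -3, -2, 5/2, -2/3, 3/8, -2/5, 27/80, -2/7, 3359/13440, -2/9, …
ICs: h(0) = -3, h′(0) = -2, h′′(0) = 5, h′′′(0) = -4.

f: a_k = 0, -2, 1, -2/3, 1/2, -2/5, 1/3, -2/7, 1/4, -2/9, …
g: a_k = -3, 0, 3/2, 0, -1/8, 0, 1/240, 0, -1/13440, 0, …
L₀ := lclm(L_f,L_g); ord L₀ ≤ 2+2.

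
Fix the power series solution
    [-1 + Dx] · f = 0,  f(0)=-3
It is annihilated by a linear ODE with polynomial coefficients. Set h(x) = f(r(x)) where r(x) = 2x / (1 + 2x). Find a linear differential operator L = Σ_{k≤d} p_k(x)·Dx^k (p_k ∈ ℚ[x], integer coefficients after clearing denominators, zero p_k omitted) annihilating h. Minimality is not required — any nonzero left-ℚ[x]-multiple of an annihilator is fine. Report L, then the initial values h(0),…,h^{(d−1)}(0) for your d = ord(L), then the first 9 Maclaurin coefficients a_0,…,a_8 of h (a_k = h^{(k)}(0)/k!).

f: a_k = -3, -3, -3/2, -1/2, -1/8, -1/40, -1/240, -1/1680, -1/13440, …
h₀=f(r): pull back L_f along r ⇒ L₀.
L = -2 + (1 + 4·x + 4·x^2)·Dx  (order 1).
h: a_k = -3, -6, 6, -4, -2, 76/5, -604/15, 8728/105, -15682/105, …
ICs: h(0) = -3.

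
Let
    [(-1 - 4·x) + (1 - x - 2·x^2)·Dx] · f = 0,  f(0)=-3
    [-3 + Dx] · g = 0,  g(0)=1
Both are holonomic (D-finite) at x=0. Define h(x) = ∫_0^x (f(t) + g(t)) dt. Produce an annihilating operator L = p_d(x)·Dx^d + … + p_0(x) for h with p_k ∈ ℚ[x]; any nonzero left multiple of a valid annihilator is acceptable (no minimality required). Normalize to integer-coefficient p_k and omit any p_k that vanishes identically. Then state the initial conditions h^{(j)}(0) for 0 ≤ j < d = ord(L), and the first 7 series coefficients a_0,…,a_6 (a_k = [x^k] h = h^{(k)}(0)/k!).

L = (-9 - 9·x - 126·x^2 - 72·x^3)·Dx + (-3 + 30·x + 51·x^2 - 36·x^3 - 36·x^4)·Dx^2 + (2 - 9·x - 3·x^2 + 20·x^3 + 12·x^4)·Dx^3  (order 3).
h: a_k = 0, -2, 0, -3/2, -21/8, -237/40, -813/80, …
ICs: h(0) = 0, h′(0) = -2, h′′(0) = 0.

f: a_k = -3, -3, -9, -15, -33, -63, -129, …
g: a_k = 1, 3, 9/2, 9/2, 27/8, 81/40, 81/80, …
L₀ := lclm(L_f,L_g); ord L₀ ≤ 1+1.
h=∫₀ˣh₀: take L = L₀·Dx.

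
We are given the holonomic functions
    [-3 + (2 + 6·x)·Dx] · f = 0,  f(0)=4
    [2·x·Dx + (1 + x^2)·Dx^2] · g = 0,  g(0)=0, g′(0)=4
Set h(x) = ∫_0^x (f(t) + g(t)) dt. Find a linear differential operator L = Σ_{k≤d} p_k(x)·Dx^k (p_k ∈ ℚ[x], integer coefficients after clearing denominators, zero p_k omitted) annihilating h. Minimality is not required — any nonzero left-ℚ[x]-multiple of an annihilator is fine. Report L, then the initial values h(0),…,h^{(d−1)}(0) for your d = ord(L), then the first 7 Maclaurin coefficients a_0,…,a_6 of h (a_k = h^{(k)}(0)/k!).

L = (-12 - 90·x + 36·x^2 + 54·x^3)·Dx^2 + (-35 - 48·x - 102·x^2 + 144·x^3 + 189·x^4)·Dx^3 + (-6 - 10·x + 36·x^2 + 44·x^3 + 42·x^4 + 54·x^5)·Dx^4  (order 4).
h: a_k = 0, 4, 5, -3/2, 65/48, -81/32, 8761/1920, …
ICs: h(0) = 0, h′(0) = 4, h′′(0) = 10, h′′′(0) = -9.

f: a_k = 4, 6, -9/2, 27/4, -405/32, 1701/64, -15309/256, …
g: a_k = 0, 4, 0, -4/3, 0, 4/5, 0, …
Weyl lclm of L_f,L_g ⇒ L₀ (ord ≤ 3).
h=∫₀ˣh₀: take L = L₀·Dx.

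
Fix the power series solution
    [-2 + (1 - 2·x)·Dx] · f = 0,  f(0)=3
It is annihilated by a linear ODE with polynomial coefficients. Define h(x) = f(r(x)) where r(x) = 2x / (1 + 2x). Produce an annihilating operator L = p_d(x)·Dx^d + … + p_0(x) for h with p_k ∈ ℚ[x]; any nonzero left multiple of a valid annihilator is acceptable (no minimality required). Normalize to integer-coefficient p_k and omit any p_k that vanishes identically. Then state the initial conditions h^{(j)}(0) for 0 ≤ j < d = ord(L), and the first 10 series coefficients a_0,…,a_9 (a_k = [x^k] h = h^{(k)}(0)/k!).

f: a_k = 3, 6, 12, 24, 48, 96, 192, 384, 768, 1536, …
Substitute x→r, Dx→(1/r')Dx; clear ⇒ L₀.
L = 4 + (-1 + 4·x^2)·Dx  (order 1).
h: a_k = 3, 12, 24, 48, 96, 192, 384, 768, 1536, 3072, …
ICs: h(0) = 3.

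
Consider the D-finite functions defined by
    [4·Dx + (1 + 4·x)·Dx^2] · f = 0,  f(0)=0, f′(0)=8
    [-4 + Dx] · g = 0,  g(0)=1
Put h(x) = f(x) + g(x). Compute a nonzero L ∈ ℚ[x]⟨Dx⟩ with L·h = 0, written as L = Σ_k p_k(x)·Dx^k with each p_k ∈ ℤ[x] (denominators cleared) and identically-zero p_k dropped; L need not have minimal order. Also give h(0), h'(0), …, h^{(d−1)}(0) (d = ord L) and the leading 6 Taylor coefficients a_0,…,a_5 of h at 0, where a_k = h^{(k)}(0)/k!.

f: a_k = 0, 8, -16, 128/3, -128, 2048/5, …
g: a_k = 1, 4, 8, 32/3, 32/3, 128/15, …
h₀=f+g: left-lcm gives L₀, ord ≤ 3.
L = (-24 - 32·x)·Dx + (2 - 16·x - 32·x^2)·Dx^2 + (1 + 6·x + 8·x^2)·Dx^3  (order 3).
h: a_k = 1, 12, -8, 160/3, -352/3, 6272/15, …
ICs: h(0) = 1, h′(0) = 12, h′′(0) = -16.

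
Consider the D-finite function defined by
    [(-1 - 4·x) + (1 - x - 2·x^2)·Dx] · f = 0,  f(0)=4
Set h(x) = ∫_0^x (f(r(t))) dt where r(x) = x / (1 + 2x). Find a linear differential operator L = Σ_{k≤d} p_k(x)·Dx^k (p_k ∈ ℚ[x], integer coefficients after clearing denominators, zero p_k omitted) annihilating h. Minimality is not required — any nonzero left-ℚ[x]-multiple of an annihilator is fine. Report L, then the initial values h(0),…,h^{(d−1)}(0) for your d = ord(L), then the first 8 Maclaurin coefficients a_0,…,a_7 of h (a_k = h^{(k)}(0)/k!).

f: a_k = 4, 4, 12, 20, 44, 84, 172, 340, …
f∘r: x↦r, Dx↦Dx/r' in L_f ⇒ L₀.
h=∫h₀ ⇒ L = L₀·Dx.
L = (-1 - 6·x)·Dx + (1 + 5·x + 6·x^2)·Dx^2  (order 2).
h: a_k = 0, 4, 2, 4/3, -3, 36/5, -18, 324/7, …
ICs: h(0) = 0, h′(0) = 4.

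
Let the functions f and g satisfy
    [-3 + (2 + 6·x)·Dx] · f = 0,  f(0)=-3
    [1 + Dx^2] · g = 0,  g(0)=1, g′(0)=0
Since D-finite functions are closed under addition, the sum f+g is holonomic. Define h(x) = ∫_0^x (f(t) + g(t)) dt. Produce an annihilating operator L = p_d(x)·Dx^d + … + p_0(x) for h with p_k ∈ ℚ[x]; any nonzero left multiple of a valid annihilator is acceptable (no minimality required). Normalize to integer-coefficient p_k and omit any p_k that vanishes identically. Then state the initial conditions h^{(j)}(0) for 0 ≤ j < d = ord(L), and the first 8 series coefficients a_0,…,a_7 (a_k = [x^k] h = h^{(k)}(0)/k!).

L = (-93 - 72·x - 108·x^2)·Dx + (-10 + 18·x + 216·x^2 + 216·x^3)·Dx^2 + (-93 - 72·x - 108·x^2)·Dx^3 + (-10 + 18·x + 216·x^2 + 216·x^3)·Dx^4  (order 4).
h: a_k = 0, -2, -9/4, 23/24, -81/64, 3661/1920, -1701/512, 2066651/322560, …
ICs: h(0) = 0, h′(0) = -2, h′′(0) = -9/2, h′′′(0) = 23/4.

f: a_k = -3, -9/2, 27/8, -81/16, 1215/128, -5103/256, 45927/1024, -216513/2048, …
g: a_k = 1, 0, -1/2, 0, 1/24, 0, -1/720, 0, …
Sum ⇒ L₀ = lclm(L_f,L_g) in ℚ(x)⟨Dx⟩.
∫: right-multiply L₀ by Dx.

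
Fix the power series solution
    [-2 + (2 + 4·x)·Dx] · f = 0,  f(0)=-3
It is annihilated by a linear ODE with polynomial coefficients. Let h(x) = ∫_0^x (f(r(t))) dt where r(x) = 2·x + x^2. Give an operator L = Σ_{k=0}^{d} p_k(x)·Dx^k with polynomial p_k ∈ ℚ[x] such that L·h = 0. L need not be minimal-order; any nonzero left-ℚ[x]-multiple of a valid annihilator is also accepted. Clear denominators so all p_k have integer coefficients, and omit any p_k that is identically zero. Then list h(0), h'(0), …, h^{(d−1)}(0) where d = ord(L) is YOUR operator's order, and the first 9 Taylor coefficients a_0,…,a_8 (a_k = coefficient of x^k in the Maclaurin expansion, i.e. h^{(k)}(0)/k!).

f: a_k = -3, -3, 3/2, -3/2, 15/8, -21/8, 63/16, -99/16, 1287/128, …
Change of var in L_f (x↦r) gives L₀.
h=∫₀ˣh₀: take L = L₀·Dx.
L = (-2 - 2·x)·Dx + (1 + 4·x + 2·x^2)·Dx^2  (order 2).
h: a_k = 0, -3, -3, 1, -3/2, 27/10, -11/2, 171/14, -231/8, …
ICs: h(0) = 0, h′(0) = -3.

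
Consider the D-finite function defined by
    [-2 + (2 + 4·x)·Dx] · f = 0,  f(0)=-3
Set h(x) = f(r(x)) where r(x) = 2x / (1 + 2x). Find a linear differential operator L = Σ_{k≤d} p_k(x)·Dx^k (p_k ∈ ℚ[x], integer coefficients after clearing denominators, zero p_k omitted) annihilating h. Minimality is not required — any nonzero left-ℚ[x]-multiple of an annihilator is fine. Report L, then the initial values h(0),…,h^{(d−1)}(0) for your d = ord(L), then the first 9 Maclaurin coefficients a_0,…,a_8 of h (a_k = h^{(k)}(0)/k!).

f: a_k = -3, -3, 3/2, -3/2, 15/8, -21/8, 63/16, -99/16, 1287/128, …
L₀ from L_f via x↦r, Dx↦r'^{-1}Dx.
L = -2 + (1 + 8·x + 12·x^2)·Dx  (order 1).
h: a_k = -3, -6, 18, -60, 222, -900, 3924, -18072, 86670, …
ICs: h(0) = -3.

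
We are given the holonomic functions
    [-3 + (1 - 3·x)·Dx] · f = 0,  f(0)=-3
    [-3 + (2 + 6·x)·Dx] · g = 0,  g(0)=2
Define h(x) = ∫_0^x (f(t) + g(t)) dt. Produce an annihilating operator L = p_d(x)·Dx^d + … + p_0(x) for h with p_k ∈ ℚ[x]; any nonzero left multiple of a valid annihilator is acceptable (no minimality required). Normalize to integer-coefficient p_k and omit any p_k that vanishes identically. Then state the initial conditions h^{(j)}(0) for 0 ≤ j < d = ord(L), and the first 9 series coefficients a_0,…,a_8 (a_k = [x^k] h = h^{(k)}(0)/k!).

f: a_k = -3, -9, -27, -81, -243, -729, -2187, -6561, -19683, …
g: a_k = 2, 3, -9/4, 27/8, -405/64, 1701/128, -15309/512, 72171/1024, -2814669/16384, …
Weyl lclm of L_f,L_g ⇒ L₀ (ord ≤ 2).
h=∫h₀ ⇒ L = L₀·Dx.
L = (-45 - 81·x)·Dx + (27 + 126·x + 243·x^2)·Dx^2 + (-2 - 18·x + 18·x^2 + 162·x^3)·Dx^3  (order 3).
h: a_k = 0, -1, -3, -39/4, -621/32, -15957/320, -30537/256, -1135053/3584, -6646293/8192, …
ICs: h(0) = 0, h′(0) = -1, h′′(0) = -6.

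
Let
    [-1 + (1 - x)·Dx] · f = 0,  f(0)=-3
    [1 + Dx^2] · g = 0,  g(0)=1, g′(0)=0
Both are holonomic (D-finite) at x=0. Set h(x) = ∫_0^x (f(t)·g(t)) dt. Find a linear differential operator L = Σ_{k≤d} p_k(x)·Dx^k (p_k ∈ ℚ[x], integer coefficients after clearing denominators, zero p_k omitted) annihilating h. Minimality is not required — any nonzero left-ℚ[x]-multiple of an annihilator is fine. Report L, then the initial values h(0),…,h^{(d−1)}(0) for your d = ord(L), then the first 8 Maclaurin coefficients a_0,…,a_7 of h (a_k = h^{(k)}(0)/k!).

f: a_k = -3, -3, -3, -3, -3, -3, -3, -3, …
g: a_k = 1, 0, -1/2, 0, 1/24, 0, -1/720, 0, …
L₀ := L_f ⊗_s L_g (sym. prod.), ord ≤ 2.
∫: right-multiply L₀ by Dx.
L = (-1 + x)·Dx + 2·Dx^2 + (-1 + x)·Dx^3  (order 3).
h: a_k = 0, -3, -3/2, -1/2, -3/8, -13/40, -13/48, -389/1680, …
ICs: h(0) = 0, h′(0) = -3, h′′(0) = -3.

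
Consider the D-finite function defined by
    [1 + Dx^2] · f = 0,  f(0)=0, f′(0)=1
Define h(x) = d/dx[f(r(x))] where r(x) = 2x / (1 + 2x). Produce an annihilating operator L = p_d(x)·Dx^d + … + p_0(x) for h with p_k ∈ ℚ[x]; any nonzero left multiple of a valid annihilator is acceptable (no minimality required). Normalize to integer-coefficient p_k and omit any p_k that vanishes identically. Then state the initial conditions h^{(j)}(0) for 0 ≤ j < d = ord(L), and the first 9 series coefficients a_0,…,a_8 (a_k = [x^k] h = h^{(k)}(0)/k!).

f: a_k = 0, 1, 0, -1/6, 0, 1/120, 0, -1/5040, 0, …
Substitute x→r, Dx→(1/r')Dx; clear ⇒ L₀.
h₀' ⇒ L via d/dx closure of L₀.
L = (28 + 96·x + 96·x^2) + (12 + 72·x + 144·x^2 + 96·x^3)·Dx + (1 + 8·x + 24·x^2 + 32·x^3 + 16·x^4)·Dx^2  (order 2).
h: a_k = 2, -8, 20, -32, 4/3, 240, -55448/45, 203648/45, -896716/63, …
ICs: h(0) = 2, h′(0) = -8.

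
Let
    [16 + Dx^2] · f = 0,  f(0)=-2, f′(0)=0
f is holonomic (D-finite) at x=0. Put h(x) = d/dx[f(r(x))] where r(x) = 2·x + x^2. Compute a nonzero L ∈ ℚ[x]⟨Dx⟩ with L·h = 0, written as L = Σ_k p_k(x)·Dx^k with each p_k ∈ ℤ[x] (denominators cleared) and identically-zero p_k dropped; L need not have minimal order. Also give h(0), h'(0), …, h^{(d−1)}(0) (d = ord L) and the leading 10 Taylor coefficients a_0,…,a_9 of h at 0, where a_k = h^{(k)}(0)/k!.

f: a_k = -2, 0, 16, 0, -64/3, 0, 512/45, 0, -1024/315, 0, …
Substitute x→r, Dx→(1/r')Dx; clear ⇒ L₀.
h₀' ⇒ L via d/dx closure of L₀.
L = (67 + 256·x + 384·x^2 + 256·x^3 + 64·x^4) + (-3 - 3·x)·Dx + (1 + 2·x + x^2)·Dx^2  (order 2).
h: a_k = 0, 128, 192, -3904/3, -10240/3, 19456/15, 211456/15, 4730368/315, -475136/35, -129019904/2835, …
ICs: h(0) = 0, h′(0) = 128.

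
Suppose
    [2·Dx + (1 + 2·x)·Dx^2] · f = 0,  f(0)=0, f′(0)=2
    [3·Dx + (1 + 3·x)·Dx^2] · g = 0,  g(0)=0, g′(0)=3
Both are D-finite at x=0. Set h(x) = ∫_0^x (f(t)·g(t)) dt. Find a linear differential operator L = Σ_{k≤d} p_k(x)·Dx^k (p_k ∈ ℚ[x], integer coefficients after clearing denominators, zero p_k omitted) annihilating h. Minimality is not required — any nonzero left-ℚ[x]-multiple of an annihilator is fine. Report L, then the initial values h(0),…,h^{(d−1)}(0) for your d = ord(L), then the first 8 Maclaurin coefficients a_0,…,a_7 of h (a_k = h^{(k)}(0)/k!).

f: a_k = 0, 2, -2, 8/3, -4, 32/5, -32/3, 128/7, …
g: a_k = 0, 3, -9/2, 9, -81/4, 243/5, -243/2, 2187/7, …
h₀=f·g: eliminate ⇒ L₀, order ≤ 2·2.
h=∫₀ˣh₀: take L = L₀·Dx.
L = (156 + 720·x + 864·x^2)·Dx^2 + (310 + 2244·x + 5400·x^2 + 4320·x^3)·Dx^3 + (88 + 860·x + 3132·x^2 + 5040·x^3 + 3024·x^4)·Dx^4 + (5 + 62·x + 305·x^2 + 744·x^3 + 900·x^4 + 432·x^5)·Dx^5  (order 5).
h: a_k = 0, 0, 0, 2, -15/4, 7, -55/4, 1989/70, …
ICs: h(0) = 0, h′(0) = 0, h′′(0) = 0, h′′′(0) = 12, h′′′′(0) = -90.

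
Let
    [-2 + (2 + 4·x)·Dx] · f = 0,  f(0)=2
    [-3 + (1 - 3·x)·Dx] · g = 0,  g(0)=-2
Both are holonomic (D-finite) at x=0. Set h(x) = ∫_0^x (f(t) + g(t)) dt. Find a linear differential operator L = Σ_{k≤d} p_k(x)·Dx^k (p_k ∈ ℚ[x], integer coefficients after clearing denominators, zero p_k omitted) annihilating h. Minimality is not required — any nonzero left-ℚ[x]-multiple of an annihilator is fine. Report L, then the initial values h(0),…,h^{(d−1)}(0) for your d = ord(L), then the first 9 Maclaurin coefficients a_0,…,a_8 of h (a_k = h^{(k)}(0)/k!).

f: a_k = 2, 2, -1, 1, -5/4, 7/4, -21/8, 33/8, -429/64, …
g: a_k = -2, -6, -18, -54, -162, -486, -1458, -4374, -13122, …
f+g: L₀ = lclm(L_f,L_g), ord ≤ 1+1.
h=∫₀ˣh₀: take L = L₀·Dx.
L = (21 + 27·x)·Dx + (-19 - 66·x - 81·x^2)·Dx^2 + (2 + 7·x - 21·x^2 - 54·x^3)·Dx^3  (order 3).
h: a_k = 0, 0, -2, -19/3, -53/4, -653/20, -1937/24, -11685/56, -34959/64, …
ICs: h(0) = 0, h′(0) = 0, h′′(0) = -4.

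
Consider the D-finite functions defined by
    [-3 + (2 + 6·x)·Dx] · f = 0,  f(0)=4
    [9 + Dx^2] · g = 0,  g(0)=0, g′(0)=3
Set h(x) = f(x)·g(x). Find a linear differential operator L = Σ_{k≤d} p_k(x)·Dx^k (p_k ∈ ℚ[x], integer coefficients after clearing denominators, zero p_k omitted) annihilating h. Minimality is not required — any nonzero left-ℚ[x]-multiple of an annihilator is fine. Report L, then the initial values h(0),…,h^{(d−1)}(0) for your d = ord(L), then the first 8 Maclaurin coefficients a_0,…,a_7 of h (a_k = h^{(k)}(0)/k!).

f: a_k = 4, 6, -9/2, 27/4, -405/32, 1701/64, -15309/256, 72171/512, …
g: a_k = 0, 3, 0, -9/2, 0, 81/40, 0, -243/560, …
Product ⇒ symmetric product L₀, ord ≤ 2.
L = (63 + 216·x + 324·x^2) + (-12 - 36·x)·Dx + (4 + 24·x + 36·x^2)·Dx^2  (order 2).
h: a_k = 0, 12, 18, -63/2, -27/4, -1539/160, 19683/320, -238869/1792, …
ICs: h(0) = 0, h′(0) = 12.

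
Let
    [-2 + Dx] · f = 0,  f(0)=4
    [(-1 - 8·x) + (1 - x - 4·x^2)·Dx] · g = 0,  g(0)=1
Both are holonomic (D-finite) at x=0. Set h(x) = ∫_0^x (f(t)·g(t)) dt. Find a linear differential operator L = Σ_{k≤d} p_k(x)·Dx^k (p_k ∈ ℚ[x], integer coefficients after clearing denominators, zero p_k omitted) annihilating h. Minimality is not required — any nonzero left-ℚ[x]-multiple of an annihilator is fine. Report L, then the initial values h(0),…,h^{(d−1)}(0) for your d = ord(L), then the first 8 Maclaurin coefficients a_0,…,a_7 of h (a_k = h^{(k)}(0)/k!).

f: a_k = 4, 8, 8, 16/3, 8/3, 16/15, 16/45, 32/315, …
g: a_k = 1, 1, 5, 9, 29, 65, 181, 441, …
Product ⇒ symmetric product L₀, ord ≤ 1.
Integrate: L := L₀·Dx.
L = (3 + 6·x - 8·x^2)·Dx + (-1 + x + 4·x^2)·Dx^2  (order 2).
h: a_k = 0, 4, 6, 12, 67/3, 236/5, 1486/15, 9892/45, …
ICs: h(0) = 0, h′(0) = 4.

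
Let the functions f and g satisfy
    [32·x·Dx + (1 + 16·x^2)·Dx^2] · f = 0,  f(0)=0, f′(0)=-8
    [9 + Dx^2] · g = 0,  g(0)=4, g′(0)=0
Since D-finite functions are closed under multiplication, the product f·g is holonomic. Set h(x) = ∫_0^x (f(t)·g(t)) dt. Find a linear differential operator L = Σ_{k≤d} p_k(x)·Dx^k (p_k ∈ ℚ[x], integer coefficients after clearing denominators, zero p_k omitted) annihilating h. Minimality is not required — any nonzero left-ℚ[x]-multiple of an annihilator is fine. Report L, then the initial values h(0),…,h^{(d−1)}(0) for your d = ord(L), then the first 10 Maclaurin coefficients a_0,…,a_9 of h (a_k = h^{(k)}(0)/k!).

f: a_k = 0, -8, 0, 128/3, 0, -2048/5, 0, 32768/7, 0, -524288/9, …
g: a_k = 4, 0, -18, 0, 27/2, 0, -81/20, 0, 729/1120, 0, …
Product ⇒ symmetric product L₀, ord ≤ 4.
h=∫₀ˣh₀: take L = L₀·Dx.
L = (16425 + 696384·x^2 + 2778624·x^4 + 11943936·x^6 + 47775744·x^8)·Dx + (23616·x + 543744·x^3 + 3981312·x^5 + 21233664·x^7)·Dx^2 + (2050 + 87168·x^2 + 470016·x^4 + 2654208·x^6 + 10616832·x^8)·Dx^3 + (2624·x + 60416·x^3 + 442368·x^5 + 2359296·x^7)·Dx^4 + (25 + 1088·x^2 + 17920·x^4 + 147456·x^6 + 589824·x^8)·Dx^5  (order 5).
h: a_k = 0, 0, -16, 0, 236/3, 0, -6286/15, 0, 467351/140, 0, …
ICs: h(0) = 0, h′(0) = 0, h′′(0) = -32, h′′′(0) = 0, h′′′′(0) = 1888.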